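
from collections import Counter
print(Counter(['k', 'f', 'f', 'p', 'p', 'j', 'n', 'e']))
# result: Counter({'f': 2, 'p': 2, 'k': 1, 'j': 1, 'n': 1, 'e': 1})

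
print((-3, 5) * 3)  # (-3, 5, -3, 5, -3, 5)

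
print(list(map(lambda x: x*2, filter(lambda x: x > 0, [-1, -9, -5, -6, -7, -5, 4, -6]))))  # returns [8]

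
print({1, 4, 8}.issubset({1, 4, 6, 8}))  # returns True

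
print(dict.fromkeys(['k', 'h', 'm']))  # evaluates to {'k': None, 'h': None, 'm': None}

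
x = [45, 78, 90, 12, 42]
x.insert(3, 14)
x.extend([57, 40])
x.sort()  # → [12, 14, 40, 42, 45, 57, 78, 90]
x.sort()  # [12, 14, 40, 42, 45, 57, 78, 90]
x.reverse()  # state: [90, 78, 57, 45, 42, 40, 14, 12]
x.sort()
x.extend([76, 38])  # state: [12, 14, 40, 42, 45, 57, 78, 90, 76, 38]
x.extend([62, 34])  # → [12, 14, 40, 42, 45, 57, 78, 90, 76, 38, 62, 34]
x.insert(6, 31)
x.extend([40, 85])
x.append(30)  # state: [12, 14, 40, 42, 45, 57, 31, 78, 90, 76, 38, 62, 34, 40, 85, 30]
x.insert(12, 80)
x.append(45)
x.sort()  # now [12, 14, 30, 31, 34, 38, 40, 40, 42, 45, 45, 57, 62, 76, 78, 80, 85, 90]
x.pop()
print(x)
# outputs [12, 14, 30, 31, 34, 38, 40, 40, 42, 45, 45, 57, 62, 76, 78, 80, 85]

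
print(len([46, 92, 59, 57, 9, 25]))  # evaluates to 6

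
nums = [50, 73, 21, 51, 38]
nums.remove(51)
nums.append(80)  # [50, 73, 21, 38, 80]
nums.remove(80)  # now [50, 73, 21, 38]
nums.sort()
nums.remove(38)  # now [21, 50, 73]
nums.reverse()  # [73, 50, 21]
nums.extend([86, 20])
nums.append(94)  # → [73, 50, 21, 86, 20, 94]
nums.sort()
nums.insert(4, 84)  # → [20, 21, 50, 73, 84, 86, 94]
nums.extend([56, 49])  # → [20, 21, 50, 73, 84, 86, 94, 56, 49]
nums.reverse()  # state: [49, 56, 94, 86, 84, 73, 50, 21, 20]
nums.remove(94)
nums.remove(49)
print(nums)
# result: [56, 86, 84, 73, 50, 21, 20]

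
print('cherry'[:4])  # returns cher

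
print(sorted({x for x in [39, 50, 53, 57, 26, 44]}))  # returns [26, 39, 44, 50, 53, 57]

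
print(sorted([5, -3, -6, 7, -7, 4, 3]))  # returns [-7, -6, -3, 3, 4, 5, 7]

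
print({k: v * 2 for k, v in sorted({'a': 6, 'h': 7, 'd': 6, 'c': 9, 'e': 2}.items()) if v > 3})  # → {'a': 12, 'c': 18, 'd': 12, 'h': 14}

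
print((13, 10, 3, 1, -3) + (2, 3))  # (13, 10, 3, 1, -3, 2, 3)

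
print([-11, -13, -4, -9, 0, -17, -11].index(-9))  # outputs 3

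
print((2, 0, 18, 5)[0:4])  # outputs (2, 0, 18, 5)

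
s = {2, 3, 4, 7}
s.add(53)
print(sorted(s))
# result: [2, 3, 4, 7, 53]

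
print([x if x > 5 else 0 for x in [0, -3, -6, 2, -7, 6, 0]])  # [0, 0, 0, 0, 0, 6, 0]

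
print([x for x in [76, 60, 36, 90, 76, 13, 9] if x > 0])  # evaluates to [76, 60, 36, 90, 76, 13, 9]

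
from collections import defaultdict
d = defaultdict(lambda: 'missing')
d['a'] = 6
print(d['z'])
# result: missing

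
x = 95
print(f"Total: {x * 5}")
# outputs Total: 475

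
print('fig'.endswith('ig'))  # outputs True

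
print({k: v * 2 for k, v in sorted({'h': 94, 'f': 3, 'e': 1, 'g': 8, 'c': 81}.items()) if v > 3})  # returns {'c': 162, 'g': 16, 'h': 188}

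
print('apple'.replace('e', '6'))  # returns appl6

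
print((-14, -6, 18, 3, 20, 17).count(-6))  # 1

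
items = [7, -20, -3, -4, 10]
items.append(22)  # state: [7, -20, -3, -4, 10, 22]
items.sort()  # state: [-20, -4, -3, 7, 10, 22]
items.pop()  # 22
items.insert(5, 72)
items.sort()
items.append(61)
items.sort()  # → [-20, -4, -3, 7, 10, 61, 72]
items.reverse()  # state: [72, 61, 10, 7, -3, -4, -20]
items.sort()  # [-20, -4, -3, 7, 10, 61, 72]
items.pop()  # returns 72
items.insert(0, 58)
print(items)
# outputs [58, -20, -4, -3, 7, 10, 61]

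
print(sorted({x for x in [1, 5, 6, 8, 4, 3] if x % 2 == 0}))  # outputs [4, 6, 8]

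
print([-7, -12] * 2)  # [-7, -12, -7, -12]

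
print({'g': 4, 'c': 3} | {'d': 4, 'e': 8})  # {'g': 4, 'c': 3, 'd': 4, 'e': 8}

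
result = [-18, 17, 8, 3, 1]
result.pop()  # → 1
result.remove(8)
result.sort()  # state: [-18, 3, 17]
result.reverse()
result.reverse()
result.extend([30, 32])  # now [-18, 3, 17, 30, 32]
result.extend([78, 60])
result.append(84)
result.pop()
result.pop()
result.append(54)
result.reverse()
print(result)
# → [54, 78, 32, 30, 17, 3, -18]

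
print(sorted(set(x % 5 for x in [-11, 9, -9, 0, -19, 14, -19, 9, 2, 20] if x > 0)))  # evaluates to [0, 2, 4]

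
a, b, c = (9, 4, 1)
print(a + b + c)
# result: 14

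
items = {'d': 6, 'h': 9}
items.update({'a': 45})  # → {'d': 6, 'h': 9, 'a': 45}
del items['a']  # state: {'d': 6, 'h': 9}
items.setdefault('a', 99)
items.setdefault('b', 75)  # 75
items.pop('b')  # 75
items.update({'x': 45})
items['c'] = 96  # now {'d': 6, 'h': 9, 'a': 99, 'x': 45, 'c': 96}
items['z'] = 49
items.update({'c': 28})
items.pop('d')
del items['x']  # {'h': 9, 'a': 99, 'c': 28, 'z': 49}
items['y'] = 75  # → {'h': 9, 'a': 99, 'c': 28, 'z': 49, 'y': 75}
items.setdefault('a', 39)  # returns 99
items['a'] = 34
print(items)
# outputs {'h': 9, 'a': 34, 'c': 28, 'z': 49, 'y': 75}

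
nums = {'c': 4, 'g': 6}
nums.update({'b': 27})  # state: {'c': 4, 'g': 6, 'b': 27}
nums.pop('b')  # 27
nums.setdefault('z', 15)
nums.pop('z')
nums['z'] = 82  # {'c': 4, 'g': 6, 'z': 82}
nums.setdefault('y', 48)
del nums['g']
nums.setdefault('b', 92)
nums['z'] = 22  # {'c': 4, 'z': 22, 'y': 48, 'b': 92}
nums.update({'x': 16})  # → {'c': 4, 'z': 22, 'y': 48, 'b': 92, 'x': 16}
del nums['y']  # {'c': 4, 'z': 22, 'b': 92, 'x': 16}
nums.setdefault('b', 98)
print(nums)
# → {'c': 4, 'z': 22, 'b': 92, 'x': 16}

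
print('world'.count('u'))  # 0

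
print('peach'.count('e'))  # 1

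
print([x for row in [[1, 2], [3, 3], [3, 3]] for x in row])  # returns [1, 2, 3, 3, 3, 3]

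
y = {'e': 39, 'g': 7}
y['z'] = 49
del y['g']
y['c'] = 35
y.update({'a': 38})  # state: {'e': 39, 'z': 49, 'c': 35, 'a': 38}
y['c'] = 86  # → {'e': 39, 'z': 49, 'c': 86, 'a': 38}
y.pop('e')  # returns 39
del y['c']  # {'z': 49, 'a': 38}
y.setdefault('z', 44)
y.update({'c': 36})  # {'z': 49, 'a': 38, 'c': 36}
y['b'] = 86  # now {'z': 49, 'a': 38, 'c': 36, 'b': 86}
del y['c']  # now {'z': 49, 'a': 38, 'b': 86}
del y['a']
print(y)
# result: {'z': 49, 'b': 86}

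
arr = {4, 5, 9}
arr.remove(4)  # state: {5, 9}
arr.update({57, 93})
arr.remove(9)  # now {5, 57, 93}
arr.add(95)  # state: {5, 57, 93, 95}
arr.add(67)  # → {5, 57, 67, 93, 95}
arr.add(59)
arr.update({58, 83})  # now {5, 57, 58, 59, 67, 83, 93, 95}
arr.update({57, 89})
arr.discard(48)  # {5, 57, 58, 59, 67, 83, 89, 93, 95}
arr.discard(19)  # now {5, 57, 58, 59, 67, 83, 89, 93, 95}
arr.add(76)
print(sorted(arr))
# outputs [5, 57, 58, 59, 67, 76, 83, 89, 93, 95]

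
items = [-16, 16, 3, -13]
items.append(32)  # [-16, 16, 3, -13, 32]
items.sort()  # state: [-16, -13, 3, 16, 32]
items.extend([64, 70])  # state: [-16, -13, 3, 16, 32, 64, 70]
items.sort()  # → [-16, -13, 3, 16, 32, 64, 70]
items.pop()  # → 70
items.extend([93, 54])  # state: [-16, -13, 3, 16, 32, 64, 93, 54]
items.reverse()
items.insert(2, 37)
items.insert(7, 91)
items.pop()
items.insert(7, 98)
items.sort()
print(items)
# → [-13, 3, 16, 32, 37, 54, 64, 91, 93, 98]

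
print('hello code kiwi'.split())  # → ['hello', 'code', 'kiwi']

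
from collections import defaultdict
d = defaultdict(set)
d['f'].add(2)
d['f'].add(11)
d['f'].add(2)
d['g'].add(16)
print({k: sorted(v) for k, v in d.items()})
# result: {'f': [2, 11], 'g': [16]}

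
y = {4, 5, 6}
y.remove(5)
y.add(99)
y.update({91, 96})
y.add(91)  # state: {4, 6, 91, 96, 99}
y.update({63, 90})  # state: {4, 6, 63, 90, 91, 96, 99}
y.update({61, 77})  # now {4, 6, 61, 63, 77, 90, 91, 96, 99}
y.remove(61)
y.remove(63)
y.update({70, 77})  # {4, 6, 70, 77, 90, 91, 96, 99}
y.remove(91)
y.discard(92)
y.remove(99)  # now {4, 6, 70, 77, 90, 96}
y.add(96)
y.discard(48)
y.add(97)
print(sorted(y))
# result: [4, 6, 70, 77, 90, 96, 97]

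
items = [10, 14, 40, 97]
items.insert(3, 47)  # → [10, 14, 40, 47, 97]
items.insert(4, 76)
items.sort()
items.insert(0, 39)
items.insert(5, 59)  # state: [39, 10, 14, 40, 47, 59, 76, 97]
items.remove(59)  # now [39, 10, 14, 40, 47, 76, 97]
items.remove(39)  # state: [10, 14, 40, 47, 76, 97]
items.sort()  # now [10, 14, 40, 47, 76, 97]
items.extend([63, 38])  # [10, 14, 40, 47, 76, 97, 63, 38]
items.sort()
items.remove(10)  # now [14, 38, 40, 47, 63, 76, 97]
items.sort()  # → [14, 38, 40, 47, 63, 76, 97]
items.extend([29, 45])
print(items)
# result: [14, 38, 40, 47, 63, 76, 97, 29, 45]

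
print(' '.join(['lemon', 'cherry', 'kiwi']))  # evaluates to lemon cherry kiwi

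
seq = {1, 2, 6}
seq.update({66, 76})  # {1, 2, 6, 66, 76}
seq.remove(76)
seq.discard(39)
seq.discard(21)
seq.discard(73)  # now {1, 2, 6, 66}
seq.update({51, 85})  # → {1, 2, 6, 51, 66, 85}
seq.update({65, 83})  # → {1, 2, 6, 51, 65, 66, 83, 85}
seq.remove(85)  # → {1, 2, 6, 51, 65, 66, 83}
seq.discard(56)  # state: {1, 2, 6, 51, 65, 66, 83}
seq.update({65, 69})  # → {1, 2, 6, 51, 65, 66, 69, 83}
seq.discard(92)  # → {1, 2, 6, 51, 65, 66, 69, 83}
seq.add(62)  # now {1, 2, 6, 51, 62, 65, 66, 69, 83}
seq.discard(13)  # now {1, 2, 6, 51, 62, 65, 66, 69, 83}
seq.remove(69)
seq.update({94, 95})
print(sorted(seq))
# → [1, 2, 6, 51, 62, 65, 66, 83, 94, 95]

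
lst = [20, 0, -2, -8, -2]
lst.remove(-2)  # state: [20, 0, -8, -2]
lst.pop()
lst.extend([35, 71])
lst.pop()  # 71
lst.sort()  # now [-8, 0, 20, 35]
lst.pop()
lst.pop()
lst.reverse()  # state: [0, -8]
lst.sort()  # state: [-8, 0]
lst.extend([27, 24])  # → [-8, 0, 27, 24]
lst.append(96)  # [-8, 0, 27, 24, 96]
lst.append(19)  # [-8, 0, 27, 24, 96, 19]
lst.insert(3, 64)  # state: [-8, 0, 27, 64, 24, 96, 19]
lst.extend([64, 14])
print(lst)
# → [-8, 0, 27, 64, 24, 96, 19, 64, 14]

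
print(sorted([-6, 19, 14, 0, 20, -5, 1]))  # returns [-6, -5, 0, 1, 14, 19, 20]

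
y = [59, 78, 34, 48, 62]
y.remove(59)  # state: [78, 34, 48, 62]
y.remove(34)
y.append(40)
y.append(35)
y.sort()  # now [35, 40, 48, 62, 78]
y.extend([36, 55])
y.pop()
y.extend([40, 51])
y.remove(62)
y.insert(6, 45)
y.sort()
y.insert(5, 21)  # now [35, 36, 40, 40, 45, 21, 48, 51, 78]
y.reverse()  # [78, 51, 48, 21, 45, 40, 40, 36, 35]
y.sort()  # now [21, 35, 36, 40, 40, 45, 48, 51, 78]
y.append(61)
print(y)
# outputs [21, 35, 36, 40, 40, 45, 48, 51, 78, 61]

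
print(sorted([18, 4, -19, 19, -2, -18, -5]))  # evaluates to [-19, -18, -5, -2, 4, 18, 19]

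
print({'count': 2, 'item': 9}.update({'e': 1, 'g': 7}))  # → None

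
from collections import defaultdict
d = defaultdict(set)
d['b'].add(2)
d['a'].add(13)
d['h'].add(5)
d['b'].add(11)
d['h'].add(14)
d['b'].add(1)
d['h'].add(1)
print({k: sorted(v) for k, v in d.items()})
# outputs {'b': [1, 2, 11], 'a': [13], 'h': [1, 5, 14]}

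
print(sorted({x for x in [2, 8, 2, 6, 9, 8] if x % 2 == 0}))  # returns [2, 6, 8]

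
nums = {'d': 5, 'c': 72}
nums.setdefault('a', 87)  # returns 87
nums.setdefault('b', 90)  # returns 90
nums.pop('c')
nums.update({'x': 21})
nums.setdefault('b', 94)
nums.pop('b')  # 90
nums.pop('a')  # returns 87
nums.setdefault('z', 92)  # 92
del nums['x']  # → {'d': 5, 'z': 92}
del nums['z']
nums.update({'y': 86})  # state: {'d': 5, 'y': 86}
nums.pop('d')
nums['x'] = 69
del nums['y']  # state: {'x': 69}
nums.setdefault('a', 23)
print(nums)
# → {'x': 69, 'a': 23}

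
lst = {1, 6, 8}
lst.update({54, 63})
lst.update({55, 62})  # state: {1, 6, 8, 54, 55, 62, 63}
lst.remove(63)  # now {1, 6, 8, 54, 55, 62}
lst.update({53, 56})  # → {1, 6, 8, 53, 54, 55, 56, 62}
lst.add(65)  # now {1, 6, 8, 53, 54, 55, 56, 62, 65}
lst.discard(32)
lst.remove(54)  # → {1, 6, 8, 53, 55, 56, 62, 65}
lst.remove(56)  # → {1, 6, 8, 53, 55, 62, 65}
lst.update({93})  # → {1, 6, 8, 53, 55, 62, 65, 93}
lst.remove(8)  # {1, 6, 53, 55, 62, 65, 93}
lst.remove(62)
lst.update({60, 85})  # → {1, 6, 53, 55, 60, 65, 85, 93}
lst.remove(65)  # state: {1, 6, 53, 55, 60, 85, 93}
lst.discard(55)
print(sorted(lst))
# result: [1, 6, 53, 60, 85, 93]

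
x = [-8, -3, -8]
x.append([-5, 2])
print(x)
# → [-8, -3, -8, [-5, 2]]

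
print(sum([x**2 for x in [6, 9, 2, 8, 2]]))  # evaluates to 189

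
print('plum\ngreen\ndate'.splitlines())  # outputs ['plum', 'green', 'date']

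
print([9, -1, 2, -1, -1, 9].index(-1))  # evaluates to 1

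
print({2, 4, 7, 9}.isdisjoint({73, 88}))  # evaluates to True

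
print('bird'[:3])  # bir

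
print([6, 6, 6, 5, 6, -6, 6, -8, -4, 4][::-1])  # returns [4, -4, -8, 6, -6, 6, 5, 6, 6, 6]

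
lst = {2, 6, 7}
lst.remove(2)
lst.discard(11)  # {6, 7}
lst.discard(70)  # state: {6, 7}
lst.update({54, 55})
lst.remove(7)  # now {6, 54, 55}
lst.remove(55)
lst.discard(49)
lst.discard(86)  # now {6, 54}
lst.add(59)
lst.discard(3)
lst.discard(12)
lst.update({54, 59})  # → {6, 54, 59}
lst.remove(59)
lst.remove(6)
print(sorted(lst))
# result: [54]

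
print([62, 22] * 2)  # [62, 22, 62, 22]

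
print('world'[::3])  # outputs wl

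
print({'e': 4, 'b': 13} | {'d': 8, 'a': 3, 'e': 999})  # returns {'e': 999, 'b': 13, 'd': 8, 'a': 3}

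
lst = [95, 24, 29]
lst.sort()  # [24, 29, 95]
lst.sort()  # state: [24, 29, 95]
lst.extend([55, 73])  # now [24, 29, 95, 55, 73]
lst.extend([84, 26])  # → [24, 29, 95, 55, 73, 84, 26]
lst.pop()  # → 26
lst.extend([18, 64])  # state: [24, 29, 95, 55, 73, 84, 18, 64]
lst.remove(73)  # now [24, 29, 95, 55, 84, 18, 64]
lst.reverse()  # [64, 18, 84, 55, 95, 29, 24]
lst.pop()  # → 24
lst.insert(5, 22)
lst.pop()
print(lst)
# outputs [64, 18, 84, 55, 95, 22]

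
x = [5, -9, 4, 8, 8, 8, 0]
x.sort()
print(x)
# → [-9, 0, 4, 5, 8, 8, 8]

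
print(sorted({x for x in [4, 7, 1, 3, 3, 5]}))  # [1, 3, 4, 5, 7]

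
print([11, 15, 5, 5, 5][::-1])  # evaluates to [5, 5, 5, 15, 11]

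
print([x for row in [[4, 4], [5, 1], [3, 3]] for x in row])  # [4, 4, 5, 1, 3, 3]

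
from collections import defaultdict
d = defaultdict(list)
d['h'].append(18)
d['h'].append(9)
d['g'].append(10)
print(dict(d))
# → {'h': [18, 9], 'g': [10]}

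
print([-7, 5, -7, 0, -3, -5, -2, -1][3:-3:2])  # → [0]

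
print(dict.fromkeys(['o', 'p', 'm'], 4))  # {'o': 4, 'p': 4, 'm': 4}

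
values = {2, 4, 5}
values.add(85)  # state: {2, 4, 5, 85}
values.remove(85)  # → {2, 4, 5}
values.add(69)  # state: {2, 4, 5, 69}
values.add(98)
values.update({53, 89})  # {2, 4, 5, 53, 69, 89, 98}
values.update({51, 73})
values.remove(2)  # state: {4, 5, 51, 53, 69, 73, 89, 98}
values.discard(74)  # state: {4, 5, 51, 53, 69, 73, 89, 98}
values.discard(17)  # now {4, 5, 51, 53, 69, 73, 89, 98}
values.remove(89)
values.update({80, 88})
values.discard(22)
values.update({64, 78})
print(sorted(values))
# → [4, 5, 51, 53, 64, 69, 73, 78, 80, 88, 98]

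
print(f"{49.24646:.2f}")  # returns 49.25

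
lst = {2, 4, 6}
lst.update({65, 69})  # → {2, 4, 6, 65, 69}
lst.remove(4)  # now {2, 6, 65, 69}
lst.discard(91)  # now {2, 6, 65, 69}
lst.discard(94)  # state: {2, 6, 65, 69}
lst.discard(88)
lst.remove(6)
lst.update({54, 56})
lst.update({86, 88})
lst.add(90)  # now {2, 54, 56, 65, 69, 86, 88, 90}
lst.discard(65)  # {2, 54, 56, 69, 86, 88, 90}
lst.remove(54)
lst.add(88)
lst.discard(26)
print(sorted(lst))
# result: [2, 56, 69, 86, 88, 90]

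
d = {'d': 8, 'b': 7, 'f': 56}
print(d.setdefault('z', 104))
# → 104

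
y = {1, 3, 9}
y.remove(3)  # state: {1, 9}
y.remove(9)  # {1}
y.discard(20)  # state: {1}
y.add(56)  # {1, 56}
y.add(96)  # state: {1, 56, 96}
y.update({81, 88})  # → {1, 56, 81, 88, 96}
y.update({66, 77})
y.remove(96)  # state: {1, 56, 66, 77, 81, 88}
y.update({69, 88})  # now {1, 56, 66, 69, 77, 81, 88}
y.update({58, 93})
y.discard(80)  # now {1, 56, 58, 66, 69, 77, 81, 88, 93}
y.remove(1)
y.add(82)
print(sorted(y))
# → [56, 58, 66, 69, 77, 81, 82, 88, 93]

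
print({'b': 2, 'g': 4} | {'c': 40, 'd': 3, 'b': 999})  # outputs {'b': 999, 'g': 4, 'c': 40, 'd': 3}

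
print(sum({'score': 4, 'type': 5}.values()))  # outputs 9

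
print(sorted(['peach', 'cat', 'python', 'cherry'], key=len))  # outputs ['cat', 'peach', 'python', 'cherry']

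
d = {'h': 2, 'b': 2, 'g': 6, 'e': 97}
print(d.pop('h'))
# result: 2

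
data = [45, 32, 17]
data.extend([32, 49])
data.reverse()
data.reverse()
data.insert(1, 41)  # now [45, 41, 32, 17, 32, 49]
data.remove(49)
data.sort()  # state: [17, 32, 32, 41, 45]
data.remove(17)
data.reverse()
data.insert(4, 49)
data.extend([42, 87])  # [45, 41, 32, 32, 49, 42, 87]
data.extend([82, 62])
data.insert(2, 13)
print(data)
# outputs [45, 41, 13, 32, 32, 49, 42, 87, 82, 62]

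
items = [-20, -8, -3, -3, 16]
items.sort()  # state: [-20, -8, -3, -3, 16]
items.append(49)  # [-20, -8, -3, -3, 16, 49]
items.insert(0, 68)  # [68, -20, -8, -3, -3, 16, 49]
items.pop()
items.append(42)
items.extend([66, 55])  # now [68, -20, -8, -3, -3, 16, 42, 66, 55]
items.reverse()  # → [55, 66, 42, 16, -3, -3, -8, -20, 68]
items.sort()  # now [-20, -8, -3, -3, 16, 42, 55, 66, 68]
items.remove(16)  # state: [-20, -8, -3, -3, 42, 55, 66, 68]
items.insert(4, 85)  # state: [-20, -8, -3, -3, 85, 42, 55, 66, 68]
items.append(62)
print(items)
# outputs [-20, -8, -3, -3, 85, 42, 55, 66, 68, 62]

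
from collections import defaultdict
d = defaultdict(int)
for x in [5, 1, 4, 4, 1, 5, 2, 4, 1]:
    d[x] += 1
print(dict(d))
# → {5: 2, 1: 3, 4: 3, 2: 1}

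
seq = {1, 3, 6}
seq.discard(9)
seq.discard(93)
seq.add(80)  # {1, 3, 6, 80}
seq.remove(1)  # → {3, 6, 80}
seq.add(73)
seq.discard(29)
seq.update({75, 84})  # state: {3, 6, 73, 75, 80, 84}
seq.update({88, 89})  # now {3, 6, 73, 75, 80, 84, 88, 89}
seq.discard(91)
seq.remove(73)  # {3, 6, 75, 80, 84, 88, 89}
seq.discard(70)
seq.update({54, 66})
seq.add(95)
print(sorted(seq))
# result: [3, 6, 54, 66, 75, 80, 84, 88, 89, 95]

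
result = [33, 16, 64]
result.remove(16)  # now [33, 64]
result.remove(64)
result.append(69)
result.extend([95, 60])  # [33, 69, 95, 60]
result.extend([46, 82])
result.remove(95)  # [33, 69, 60, 46, 82]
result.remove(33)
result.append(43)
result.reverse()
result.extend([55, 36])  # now [43, 82, 46, 60, 69, 55, 36]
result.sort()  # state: [36, 43, 46, 55, 60, 69, 82]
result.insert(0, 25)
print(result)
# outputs [25, 36, 43, 46, 55, 60, 69, 82]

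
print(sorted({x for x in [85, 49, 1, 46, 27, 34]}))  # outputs [1, 27, 34, 46, 49, 85]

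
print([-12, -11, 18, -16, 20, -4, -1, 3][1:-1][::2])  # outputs [-11, -16, -4]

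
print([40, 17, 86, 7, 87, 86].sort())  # None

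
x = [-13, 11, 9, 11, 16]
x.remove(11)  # [-13, 9, 11, 16]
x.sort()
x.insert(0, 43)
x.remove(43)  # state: [-13, 9, 11, 16]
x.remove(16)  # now [-13, 9, 11]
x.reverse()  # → [11, 9, -13]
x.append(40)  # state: [11, 9, -13, 40]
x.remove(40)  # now [11, 9, -13]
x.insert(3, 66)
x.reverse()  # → [66, -13, 9, 11]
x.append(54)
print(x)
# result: [66, -13, 9, 11, 54]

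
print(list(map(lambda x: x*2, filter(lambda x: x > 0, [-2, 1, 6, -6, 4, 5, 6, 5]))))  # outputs [2, 12, 8, 10, 12, 10]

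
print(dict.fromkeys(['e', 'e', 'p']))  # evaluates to {'e': None, 'p': None}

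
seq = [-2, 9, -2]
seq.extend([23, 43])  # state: [-2, 9, -2, 23, 43]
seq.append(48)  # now [-2, 9, -2, 23, 43, 48]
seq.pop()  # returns 48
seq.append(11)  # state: [-2, 9, -2, 23, 43, 11]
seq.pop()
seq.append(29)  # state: [-2, 9, -2, 23, 43, 29]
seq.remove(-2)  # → [9, -2, 23, 43, 29]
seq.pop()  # 29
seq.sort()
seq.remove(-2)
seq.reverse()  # [43, 23, 9]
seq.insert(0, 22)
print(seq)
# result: [22, 43, 23, 9]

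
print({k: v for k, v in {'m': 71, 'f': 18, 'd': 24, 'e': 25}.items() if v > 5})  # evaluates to {'m': 71, 'f': 18, 'd': 24, 'e': 25}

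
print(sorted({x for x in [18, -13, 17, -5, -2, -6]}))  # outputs [-13, -6, -5, -2, 17, 18]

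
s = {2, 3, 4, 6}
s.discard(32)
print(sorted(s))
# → [2, 3, 4, 6]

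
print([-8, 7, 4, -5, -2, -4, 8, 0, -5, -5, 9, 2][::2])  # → [-8, 4, -2, 8, -5, 9]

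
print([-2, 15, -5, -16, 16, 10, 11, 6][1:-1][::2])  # [15, -16, 10]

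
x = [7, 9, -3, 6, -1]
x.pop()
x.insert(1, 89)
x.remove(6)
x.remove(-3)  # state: [7, 89, 9]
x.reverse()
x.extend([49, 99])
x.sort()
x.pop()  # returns 99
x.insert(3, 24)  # [7, 9, 49, 24, 89]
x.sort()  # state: [7, 9, 24, 49, 89]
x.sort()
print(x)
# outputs [7, 9, 24, 49, 89]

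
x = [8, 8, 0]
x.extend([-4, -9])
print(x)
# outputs [8, 8, 0, -4, -9]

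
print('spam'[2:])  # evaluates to am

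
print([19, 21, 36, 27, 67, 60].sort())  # None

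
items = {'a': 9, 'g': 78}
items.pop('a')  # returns 9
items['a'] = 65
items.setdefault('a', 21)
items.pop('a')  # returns 65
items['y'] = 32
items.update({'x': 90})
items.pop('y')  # 32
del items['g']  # {'x': 90}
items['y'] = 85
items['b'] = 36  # {'x': 90, 'y': 85, 'b': 36}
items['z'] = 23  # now {'x': 90, 'y': 85, 'b': 36, 'z': 23}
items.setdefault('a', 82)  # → 82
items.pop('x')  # 90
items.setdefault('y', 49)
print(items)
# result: {'y': 85, 'b': 36, 'z': 23, 'a': 82}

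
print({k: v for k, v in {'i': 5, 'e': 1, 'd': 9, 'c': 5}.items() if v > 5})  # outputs {'d': 9}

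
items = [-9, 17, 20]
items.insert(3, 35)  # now [-9, 17, 20, 35]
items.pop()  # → 35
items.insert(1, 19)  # [-9, 19, 17, 20]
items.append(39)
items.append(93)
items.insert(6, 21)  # [-9, 19, 17, 20, 39, 93, 21]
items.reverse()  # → [21, 93, 39, 20, 17, 19, -9]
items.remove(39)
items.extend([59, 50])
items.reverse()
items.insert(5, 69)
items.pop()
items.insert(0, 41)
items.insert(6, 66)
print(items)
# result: [41, 50, 59, -9, 19, 17, 66, 69, 20, 93]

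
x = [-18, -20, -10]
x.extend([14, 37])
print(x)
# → [-18, -20, -10, 14, 37]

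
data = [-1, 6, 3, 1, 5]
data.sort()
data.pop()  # 6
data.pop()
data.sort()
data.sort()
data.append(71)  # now [-1, 1, 3, 71]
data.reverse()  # [71, 3, 1, -1]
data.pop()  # -1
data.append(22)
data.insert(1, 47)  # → [71, 47, 3, 1, 22]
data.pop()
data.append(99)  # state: [71, 47, 3, 1, 99]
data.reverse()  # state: [99, 1, 3, 47, 71]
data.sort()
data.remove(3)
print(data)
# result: [1, 47, 71, 99]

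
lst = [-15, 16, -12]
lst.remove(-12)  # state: [-15, 16]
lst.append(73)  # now [-15, 16, 73]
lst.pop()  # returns 73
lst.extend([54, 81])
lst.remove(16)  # [-15, 54, 81]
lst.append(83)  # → [-15, 54, 81, 83]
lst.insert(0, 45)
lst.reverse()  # [83, 81, 54, -15, 45]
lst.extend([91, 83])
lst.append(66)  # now [83, 81, 54, -15, 45, 91, 83, 66]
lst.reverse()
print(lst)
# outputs [66, 83, 91, 45, -15, 54, 81, 83]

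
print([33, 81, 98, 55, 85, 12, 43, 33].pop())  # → 33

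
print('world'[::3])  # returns wl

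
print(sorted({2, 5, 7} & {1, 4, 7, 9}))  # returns [7]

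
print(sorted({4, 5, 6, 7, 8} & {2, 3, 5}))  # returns [5]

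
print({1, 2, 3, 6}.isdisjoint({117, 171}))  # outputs True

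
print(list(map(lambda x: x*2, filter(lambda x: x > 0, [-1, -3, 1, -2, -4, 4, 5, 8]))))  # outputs [2, 8, 10, 16]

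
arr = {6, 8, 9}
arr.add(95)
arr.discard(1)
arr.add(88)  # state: {6, 8, 9, 88, 95}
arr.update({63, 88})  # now {6, 8, 9, 63, 88, 95}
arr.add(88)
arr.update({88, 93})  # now {6, 8, 9, 63, 88, 93, 95}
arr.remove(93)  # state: {6, 8, 9, 63, 88, 95}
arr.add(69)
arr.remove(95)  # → {6, 8, 9, 63, 69, 88}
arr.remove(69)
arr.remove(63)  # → {6, 8, 9, 88}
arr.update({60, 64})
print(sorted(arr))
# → [6, 8, 9, 60, 64, 88]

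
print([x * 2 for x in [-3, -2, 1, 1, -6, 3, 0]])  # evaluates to [-6, -4, 2, 2, -12, 6, 0]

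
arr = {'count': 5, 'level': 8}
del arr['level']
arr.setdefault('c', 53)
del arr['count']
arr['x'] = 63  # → {'c': 53, 'x': 63}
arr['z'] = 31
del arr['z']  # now {'c': 53, 'x': 63}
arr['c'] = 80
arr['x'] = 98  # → {'c': 80, 'x': 98}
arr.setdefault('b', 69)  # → 69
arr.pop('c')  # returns 80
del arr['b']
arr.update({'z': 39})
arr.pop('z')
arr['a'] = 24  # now {'x': 98, 'a': 24}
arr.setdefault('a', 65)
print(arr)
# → {'x': 98, 'a': 24}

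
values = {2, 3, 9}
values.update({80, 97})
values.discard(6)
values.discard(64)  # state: {2, 3, 9, 80, 97}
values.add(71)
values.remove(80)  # {2, 3, 9, 71, 97}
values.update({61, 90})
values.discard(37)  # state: {2, 3, 9, 61, 71, 90, 97}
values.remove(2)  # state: {3, 9, 61, 71, 90, 97}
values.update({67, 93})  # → {3, 9, 61, 67, 71, 90, 93, 97}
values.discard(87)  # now {3, 9, 61, 67, 71, 90, 93, 97}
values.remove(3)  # {9, 61, 67, 71, 90, 93, 97}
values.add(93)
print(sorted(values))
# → [9, 61, 67, 71, 90, 93, 97]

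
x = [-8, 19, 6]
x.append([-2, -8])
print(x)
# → [-8, 19, 6, [-2, -8]]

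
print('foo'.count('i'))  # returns 0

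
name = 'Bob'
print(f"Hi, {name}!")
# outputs Hi, Bob!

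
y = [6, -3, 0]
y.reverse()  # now [0, -3, 6]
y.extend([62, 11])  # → [0, -3, 6, 62, 11]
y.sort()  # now [-3, 0, 6, 11, 62]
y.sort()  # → [-3, 0, 6, 11, 62]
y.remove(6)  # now [-3, 0, 11, 62]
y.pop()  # 62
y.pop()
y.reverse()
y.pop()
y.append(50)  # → [0, 50]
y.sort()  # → [0, 50]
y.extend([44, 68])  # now [0, 50, 44, 68]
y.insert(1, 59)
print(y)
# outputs [0, 59, 50, 44, 68]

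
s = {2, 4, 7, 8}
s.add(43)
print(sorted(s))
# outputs [2, 4, 7, 8, 43]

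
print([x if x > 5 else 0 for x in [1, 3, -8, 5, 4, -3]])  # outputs [0, 0, 0, 0, 0, 0]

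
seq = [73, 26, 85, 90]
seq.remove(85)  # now [73, 26, 90]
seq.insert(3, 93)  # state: [73, 26, 90, 93]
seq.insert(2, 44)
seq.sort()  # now [26, 44, 73, 90, 93]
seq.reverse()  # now [93, 90, 73, 44, 26]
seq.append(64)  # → [93, 90, 73, 44, 26, 64]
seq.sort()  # [26, 44, 64, 73, 90, 93]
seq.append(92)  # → [26, 44, 64, 73, 90, 93, 92]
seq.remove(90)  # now [26, 44, 64, 73, 93, 92]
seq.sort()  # [26, 44, 64, 73, 92, 93]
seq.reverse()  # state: [93, 92, 73, 64, 44, 26]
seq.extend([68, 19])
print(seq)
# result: [93, 92, 73, 64, 44, 26, 68, 19]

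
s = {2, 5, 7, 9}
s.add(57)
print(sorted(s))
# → [2, 5, 7, 9, 57]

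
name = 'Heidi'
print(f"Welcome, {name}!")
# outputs Welcome, Heidi!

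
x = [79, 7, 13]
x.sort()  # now [7, 13, 79]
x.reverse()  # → [79, 13, 7]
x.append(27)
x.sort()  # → [7, 13, 27, 79]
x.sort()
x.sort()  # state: [7, 13, 27, 79]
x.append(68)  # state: [7, 13, 27, 79, 68]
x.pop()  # 68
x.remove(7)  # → [13, 27, 79]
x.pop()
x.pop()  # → 27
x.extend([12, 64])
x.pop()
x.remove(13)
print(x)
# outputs [12]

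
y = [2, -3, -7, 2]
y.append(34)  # [2, -3, -7, 2, 34]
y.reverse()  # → [34, 2, -7, -3, 2]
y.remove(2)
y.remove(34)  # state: [-7, -3, 2]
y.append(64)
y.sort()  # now [-7, -3, 2, 64]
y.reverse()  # [64, 2, -3, -7]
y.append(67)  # [64, 2, -3, -7, 67]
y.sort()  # [-7, -3, 2, 64, 67]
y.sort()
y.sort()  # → [-7, -3, 2, 64, 67]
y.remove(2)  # [-7, -3, 64, 67]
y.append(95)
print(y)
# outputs [-7, -3, 64, 67, 95]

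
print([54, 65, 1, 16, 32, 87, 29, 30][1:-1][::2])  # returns [65, 16, 87]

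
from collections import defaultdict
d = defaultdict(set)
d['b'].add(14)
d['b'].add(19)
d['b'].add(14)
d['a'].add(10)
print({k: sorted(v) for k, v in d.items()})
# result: {'b': [14, 19], 'a': [10]}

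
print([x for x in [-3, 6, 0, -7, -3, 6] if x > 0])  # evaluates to [6, 6]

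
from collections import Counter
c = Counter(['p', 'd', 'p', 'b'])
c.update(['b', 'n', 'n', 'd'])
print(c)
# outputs Counter({'p': 2, 'd': 2, 'b': 2, 'n': 2})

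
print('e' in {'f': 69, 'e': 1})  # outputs True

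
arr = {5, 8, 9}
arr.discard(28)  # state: {5, 8, 9}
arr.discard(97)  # {5, 8, 9}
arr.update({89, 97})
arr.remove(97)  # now {5, 8, 9, 89}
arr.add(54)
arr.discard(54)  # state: {5, 8, 9, 89}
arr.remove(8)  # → {5, 9, 89}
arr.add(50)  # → {5, 9, 50, 89}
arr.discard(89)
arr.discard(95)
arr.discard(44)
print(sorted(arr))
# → [5, 9, 50]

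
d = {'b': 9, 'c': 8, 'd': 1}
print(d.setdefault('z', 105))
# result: 105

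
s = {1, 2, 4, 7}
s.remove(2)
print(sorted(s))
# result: [1, 4, 7]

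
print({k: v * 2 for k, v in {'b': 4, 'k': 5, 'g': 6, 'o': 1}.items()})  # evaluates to {'b': 8, 'k': 10, 'g': 12, 'o': 2}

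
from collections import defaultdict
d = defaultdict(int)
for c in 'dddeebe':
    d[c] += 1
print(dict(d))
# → {'d': 3, 'e': 3, 'b': 1}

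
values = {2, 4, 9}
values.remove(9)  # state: {2, 4}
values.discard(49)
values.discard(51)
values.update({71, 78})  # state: {2, 4, 71, 78}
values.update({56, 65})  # {2, 4, 56, 65, 71, 78}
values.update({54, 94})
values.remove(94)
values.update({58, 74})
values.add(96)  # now {2, 4, 54, 56, 58, 65, 71, 74, 78, 96}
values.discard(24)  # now {2, 4, 54, 56, 58, 65, 71, 74, 78, 96}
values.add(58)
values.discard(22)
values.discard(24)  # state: {2, 4, 54, 56, 58, 65, 71, 74, 78, 96}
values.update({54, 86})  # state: {2, 4, 54, 56, 58, 65, 71, 74, 78, 86, 96}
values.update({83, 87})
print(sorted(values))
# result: [2, 4, 54, 56, 58, 65, 71, 74, 78, 83, 86, 87, 96]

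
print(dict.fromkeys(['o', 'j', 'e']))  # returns {'o': None, 'j': None, 'e': None}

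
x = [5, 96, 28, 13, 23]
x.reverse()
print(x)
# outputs [23, 13, 28, 96, 5]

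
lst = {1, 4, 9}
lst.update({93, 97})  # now {1, 4, 9, 93, 97}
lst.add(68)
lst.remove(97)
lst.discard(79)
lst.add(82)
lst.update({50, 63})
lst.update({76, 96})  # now {1, 4, 9, 50, 63, 68, 76, 82, 93, 96}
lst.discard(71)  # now {1, 4, 9, 50, 63, 68, 76, 82, 93, 96}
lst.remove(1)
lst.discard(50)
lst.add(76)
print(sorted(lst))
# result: [4, 9, 63, 68, 76, 82, 93, 96]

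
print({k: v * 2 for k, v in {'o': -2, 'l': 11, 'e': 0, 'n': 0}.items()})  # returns {'o': -4, 'l': 22, 'e': 0, 'n': 0}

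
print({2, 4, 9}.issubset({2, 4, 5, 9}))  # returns True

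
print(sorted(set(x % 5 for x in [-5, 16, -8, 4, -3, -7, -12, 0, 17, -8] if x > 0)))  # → [1, 2, 4]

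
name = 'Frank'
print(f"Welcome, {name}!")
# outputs Welcome, Frank!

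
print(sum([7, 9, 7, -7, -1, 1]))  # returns 16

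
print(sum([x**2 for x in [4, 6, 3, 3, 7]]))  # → 119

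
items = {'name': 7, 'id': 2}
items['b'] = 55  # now {'name': 7, 'id': 2, 'b': 55}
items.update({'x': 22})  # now {'name': 7, 'id': 2, 'b': 55, 'x': 22}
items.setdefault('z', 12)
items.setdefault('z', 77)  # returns 12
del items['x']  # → {'name': 7, 'id': 2, 'b': 55, 'z': 12}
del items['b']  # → {'name': 7, 'id': 2, 'z': 12}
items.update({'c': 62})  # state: {'name': 7, 'id': 2, 'z': 12, 'c': 62}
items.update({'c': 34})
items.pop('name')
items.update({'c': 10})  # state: {'id': 2, 'z': 12, 'c': 10}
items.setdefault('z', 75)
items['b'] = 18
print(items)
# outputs {'id': 2, 'z': 12, 'c': 10, 'b': 18}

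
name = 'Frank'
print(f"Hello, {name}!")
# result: Hello, Frank!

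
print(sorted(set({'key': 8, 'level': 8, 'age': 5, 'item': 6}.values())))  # [5, 6, 8]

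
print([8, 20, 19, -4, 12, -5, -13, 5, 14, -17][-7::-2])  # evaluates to [-4, 20]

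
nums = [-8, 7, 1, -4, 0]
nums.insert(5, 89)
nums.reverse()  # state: [89, 0, -4, 1, 7, -8]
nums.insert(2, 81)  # [89, 0, 81, -4, 1, 7, -8]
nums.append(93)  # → [89, 0, 81, -4, 1, 7, -8, 93]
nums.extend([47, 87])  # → [89, 0, 81, -4, 1, 7, -8, 93, 47, 87]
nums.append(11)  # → [89, 0, 81, -4, 1, 7, -8, 93, 47, 87, 11]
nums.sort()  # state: [-8, -4, 0, 1, 7, 11, 47, 81, 87, 89, 93]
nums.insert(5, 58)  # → [-8, -4, 0, 1, 7, 58, 11, 47, 81, 87, 89, 93]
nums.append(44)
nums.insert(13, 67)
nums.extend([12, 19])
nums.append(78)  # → [-8, -4, 0, 1, 7, 58, 11, 47, 81, 87, 89, 93, 44, 67, 12, 19, 78]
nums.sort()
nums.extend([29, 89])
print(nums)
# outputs [-8, -4, 0, 1, 7, 11, 12, 19, 44, 47, 58, 67, 78, 81, 87, 89, 93, 29, 89]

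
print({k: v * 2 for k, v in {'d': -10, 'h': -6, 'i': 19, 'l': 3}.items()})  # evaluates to {'d': -20, 'h': -12, 'i': 38, 'l': 6}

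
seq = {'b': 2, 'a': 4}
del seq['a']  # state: {'b': 2}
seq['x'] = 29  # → {'b': 2, 'x': 29}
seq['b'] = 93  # {'b': 93, 'x': 29}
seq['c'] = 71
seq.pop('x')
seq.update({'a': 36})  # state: {'b': 93, 'c': 71, 'a': 36}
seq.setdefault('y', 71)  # 71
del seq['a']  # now {'b': 93, 'c': 71, 'y': 71}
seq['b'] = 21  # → {'b': 21, 'c': 71, 'y': 71}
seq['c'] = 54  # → {'b': 21, 'c': 54, 'y': 71}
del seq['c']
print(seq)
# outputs {'b': 21, 'y': 71}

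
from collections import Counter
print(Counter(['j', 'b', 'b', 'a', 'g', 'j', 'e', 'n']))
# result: Counter({'j': 2, 'b': 2, 'a': 1, 'g': 1, 'e': 1, 'n': 1})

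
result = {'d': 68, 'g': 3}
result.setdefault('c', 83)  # 83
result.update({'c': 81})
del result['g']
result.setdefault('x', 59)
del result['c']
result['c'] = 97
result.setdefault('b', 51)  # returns 51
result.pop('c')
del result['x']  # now {'d': 68, 'b': 51}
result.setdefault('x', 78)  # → 78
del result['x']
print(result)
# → {'d': 68, 'b': 51}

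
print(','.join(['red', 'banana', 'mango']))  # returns red,banana,mango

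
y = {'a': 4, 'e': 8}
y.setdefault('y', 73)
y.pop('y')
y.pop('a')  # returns 4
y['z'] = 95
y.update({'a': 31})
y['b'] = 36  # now {'e': 8, 'z': 95, 'a': 31, 'b': 36}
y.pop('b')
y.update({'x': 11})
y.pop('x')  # 11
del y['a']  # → {'e': 8, 'z': 95}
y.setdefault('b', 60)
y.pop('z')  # 95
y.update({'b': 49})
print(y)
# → {'e': 8, 'b': 49}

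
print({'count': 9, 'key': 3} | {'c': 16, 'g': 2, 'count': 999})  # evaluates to {'count': 999, 'key': 3, 'c': 16, 'g': 2}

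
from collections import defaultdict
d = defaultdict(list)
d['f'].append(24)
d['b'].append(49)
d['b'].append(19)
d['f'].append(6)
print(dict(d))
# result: {'f': [24, 6], 'b': [49, 19]}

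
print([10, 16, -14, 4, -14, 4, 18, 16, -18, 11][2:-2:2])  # [-14, -14, 18]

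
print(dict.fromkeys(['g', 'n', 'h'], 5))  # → {'g': 5, 'n': 5, 'h': 5}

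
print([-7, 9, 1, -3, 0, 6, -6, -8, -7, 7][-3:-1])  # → [-8, -7]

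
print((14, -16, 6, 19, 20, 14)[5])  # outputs 14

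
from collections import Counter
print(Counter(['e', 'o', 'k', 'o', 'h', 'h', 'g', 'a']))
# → Counter({'o': 2, 'h': 2, 'e': 1, 'k': 1, 'g': 1, 'a': 1})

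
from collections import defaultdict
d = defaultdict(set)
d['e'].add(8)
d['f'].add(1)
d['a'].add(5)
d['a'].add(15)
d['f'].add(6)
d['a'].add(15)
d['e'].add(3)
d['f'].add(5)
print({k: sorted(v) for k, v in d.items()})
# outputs {'e': [3, 8], 'f': [1, 5, 6], 'a': [5, 15]}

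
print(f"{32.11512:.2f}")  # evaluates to 32.12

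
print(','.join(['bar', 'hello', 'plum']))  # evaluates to bar,hello,plum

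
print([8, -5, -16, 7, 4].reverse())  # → None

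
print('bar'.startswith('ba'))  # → True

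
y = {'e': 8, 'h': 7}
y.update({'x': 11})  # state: {'e': 8, 'h': 7, 'x': 11}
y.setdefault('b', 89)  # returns 89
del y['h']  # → {'e': 8, 'x': 11, 'b': 89}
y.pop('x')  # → 11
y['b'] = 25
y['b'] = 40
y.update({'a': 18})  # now {'e': 8, 'b': 40, 'a': 18}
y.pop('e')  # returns 8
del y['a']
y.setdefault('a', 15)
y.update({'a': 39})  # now {'b': 40, 'a': 39}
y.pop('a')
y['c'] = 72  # {'b': 40, 'c': 72}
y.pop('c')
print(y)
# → {'b': 40}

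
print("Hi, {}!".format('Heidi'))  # Hi, Heidi!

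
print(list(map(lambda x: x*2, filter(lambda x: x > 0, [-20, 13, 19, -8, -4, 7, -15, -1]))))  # [26, 38, 14]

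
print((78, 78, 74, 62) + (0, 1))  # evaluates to (78, 78, 74, 62, 0, 1)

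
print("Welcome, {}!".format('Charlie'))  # Welcome, Charlie!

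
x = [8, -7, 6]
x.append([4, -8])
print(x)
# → [8, -7, 6, [4, -8]]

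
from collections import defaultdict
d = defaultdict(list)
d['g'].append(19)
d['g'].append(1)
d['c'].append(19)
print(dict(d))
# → {'g': [19, 1], 'c': [19]}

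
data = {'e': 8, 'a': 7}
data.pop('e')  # 8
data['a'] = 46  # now {'a': 46}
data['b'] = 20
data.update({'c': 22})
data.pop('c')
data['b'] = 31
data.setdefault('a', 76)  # 46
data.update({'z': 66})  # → {'a': 46, 'b': 31, 'z': 66}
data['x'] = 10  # {'a': 46, 'b': 31, 'z': 66, 'x': 10}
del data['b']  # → {'a': 46, 'z': 66, 'x': 10}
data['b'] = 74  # {'a': 46, 'z': 66, 'x': 10, 'b': 74}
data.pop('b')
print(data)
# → {'a': 46, 'z': 66, 'x': 10}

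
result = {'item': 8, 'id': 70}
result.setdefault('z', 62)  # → 62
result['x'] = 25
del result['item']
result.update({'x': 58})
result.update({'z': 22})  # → {'id': 70, 'z': 22, 'x': 58}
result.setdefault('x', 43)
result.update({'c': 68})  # {'id': 70, 'z': 22, 'x': 58, 'c': 68}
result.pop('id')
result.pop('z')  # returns 22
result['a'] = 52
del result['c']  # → {'x': 58, 'a': 52}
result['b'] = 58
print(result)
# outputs {'x': 58, 'a': 52, 'b': 58}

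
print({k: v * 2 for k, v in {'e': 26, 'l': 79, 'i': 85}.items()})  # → {'e': 52, 'l': 158, 'i': 170}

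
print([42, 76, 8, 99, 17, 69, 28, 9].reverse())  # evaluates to None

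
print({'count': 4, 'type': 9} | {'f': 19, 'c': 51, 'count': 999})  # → {'count': 999, 'type': 9, 'f': 19, 'c': 51}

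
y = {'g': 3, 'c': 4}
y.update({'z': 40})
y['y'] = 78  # {'g': 3, 'c': 4, 'z': 40, 'y': 78}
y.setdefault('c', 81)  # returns 4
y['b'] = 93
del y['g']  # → {'c': 4, 'z': 40, 'y': 78, 'b': 93}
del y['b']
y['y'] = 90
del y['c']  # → {'z': 40, 'y': 90}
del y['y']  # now {'z': 40}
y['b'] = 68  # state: {'z': 40, 'b': 68}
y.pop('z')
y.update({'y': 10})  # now {'b': 68, 'y': 10}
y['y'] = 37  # {'b': 68, 'y': 37}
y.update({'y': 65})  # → {'b': 68, 'y': 65}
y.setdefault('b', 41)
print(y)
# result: {'b': 68, 'y': 65}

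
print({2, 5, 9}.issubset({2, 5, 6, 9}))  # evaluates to True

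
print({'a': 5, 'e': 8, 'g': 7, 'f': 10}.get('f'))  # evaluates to 10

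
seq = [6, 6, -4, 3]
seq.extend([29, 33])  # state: [6, 6, -4, 3, 29, 33]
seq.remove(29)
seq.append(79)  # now [6, 6, -4, 3, 33, 79]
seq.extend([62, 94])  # [6, 6, -4, 3, 33, 79, 62, 94]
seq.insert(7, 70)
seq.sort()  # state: [-4, 3, 6, 6, 33, 62, 70, 79, 94]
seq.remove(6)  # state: [-4, 3, 6, 33, 62, 70, 79, 94]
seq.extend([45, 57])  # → [-4, 3, 6, 33, 62, 70, 79, 94, 45, 57]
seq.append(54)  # [-4, 3, 6, 33, 62, 70, 79, 94, 45, 57, 54]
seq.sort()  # [-4, 3, 6, 33, 45, 54, 57, 62, 70, 79, 94]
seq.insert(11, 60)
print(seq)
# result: [-4, 3, 6, 33, 45, 54, 57, 62, 70, 79, 94, 60]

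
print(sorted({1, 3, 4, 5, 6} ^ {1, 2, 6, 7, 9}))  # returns [2, 3, 4, 5, 7, 9]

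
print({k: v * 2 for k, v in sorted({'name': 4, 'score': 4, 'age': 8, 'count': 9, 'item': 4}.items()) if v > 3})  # {'age': 16, 'count': 18, 'item': 8, 'name': 8, 'score': 8}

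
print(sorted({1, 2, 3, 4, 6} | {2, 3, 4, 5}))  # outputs [1, 2, 3, 4, 5, 6]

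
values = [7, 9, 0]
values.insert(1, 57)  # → [7, 57, 9, 0]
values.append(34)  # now [7, 57, 9, 0, 34]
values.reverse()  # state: [34, 0, 9, 57, 7]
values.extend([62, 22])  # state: [34, 0, 9, 57, 7, 62, 22]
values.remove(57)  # [34, 0, 9, 7, 62, 22]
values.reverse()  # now [22, 62, 7, 9, 0, 34]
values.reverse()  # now [34, 0, 9, 7, 62, 22]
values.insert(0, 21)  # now [21, 34, 0, 9, 7, 62, 22]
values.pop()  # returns 22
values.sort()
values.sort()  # [0, 7, 9, 21, 34, 62]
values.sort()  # [0, 7, 9, 21, 34, 62]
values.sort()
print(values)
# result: [0, 7, 9, 21, 34, 62]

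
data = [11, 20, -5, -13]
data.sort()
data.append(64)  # [-13, -5, 11, 20, 64]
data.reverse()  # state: [64, 20, 11, -5, -13]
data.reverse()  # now [-13, -5, 11, 20, 64]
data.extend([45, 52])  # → [-13, -5, 11, 20, 64, 45, 52]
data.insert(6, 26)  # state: [-13, -5, 11, 20, 64, 45, 26, 52]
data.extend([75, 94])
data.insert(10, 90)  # [-13, -5, 11, 20, 64, 45, 26, 52, 75, 94, 90]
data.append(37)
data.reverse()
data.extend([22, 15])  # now [37, 90, 94, 75, 52, 26, 45, 64, 20, 11, -5, -13, 22, 15]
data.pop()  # 15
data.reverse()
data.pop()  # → 37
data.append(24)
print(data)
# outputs [22, -13, -5, 11, 20, 64, 45, 26, 52, 75, 94, 90, 24]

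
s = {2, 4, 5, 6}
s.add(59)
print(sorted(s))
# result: [2, 4, 5, 6, 59]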